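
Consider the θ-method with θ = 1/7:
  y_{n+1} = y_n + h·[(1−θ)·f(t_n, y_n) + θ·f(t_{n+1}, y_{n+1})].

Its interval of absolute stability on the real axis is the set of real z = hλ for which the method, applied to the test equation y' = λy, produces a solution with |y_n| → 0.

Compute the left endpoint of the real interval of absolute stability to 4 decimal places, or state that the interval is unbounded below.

z* = -2.8000.

Test eqn y'=λy, z=hλ:
  y_{n+1} = y_n + z·[6/7·y_n + 1/7·y_{n+1}] ⇒ (1 − 1/7z)y_{n+1} = (1 + 6/7z)y_n
  so R(z) = (1 + 6/7z)/(1 − 1/7z).

Find x<0 with |R(x)|<1.
x=-0.76: |R|=0.3144
R=−1: 1+6/7x = −1+1/7x ⇒ -5/7x=2 ⇒ x=2/(-5/7)=-2.8000
Confirm numerically:
  x=-2.514: |R|=0.84970 <1
  x=-2.487: |R|=0.83504 <1
  x=-1.858: |R|=0.46828 <1
  x=-1.317: |R|=0.10845 <1
  x=-3.298: |R|=1.24179 >1
  x=-3.146: |R|=1.17051 >1
  x=-3.051: |R|=1.12486 >1
Interval (-2.8000, 0).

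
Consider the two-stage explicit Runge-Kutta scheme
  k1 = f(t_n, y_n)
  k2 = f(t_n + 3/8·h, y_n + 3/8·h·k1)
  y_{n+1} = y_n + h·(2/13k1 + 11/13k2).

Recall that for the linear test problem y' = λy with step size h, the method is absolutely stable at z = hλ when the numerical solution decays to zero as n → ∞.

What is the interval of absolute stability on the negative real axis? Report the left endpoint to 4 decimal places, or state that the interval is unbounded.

On y'=λy, z=hλ:
  k1=λy_n ⇒ h·k1=z·y_n;  k2=λ(1+3/8z)y_n ⇒ h·k2=z(1+3/8z)y_n
  y_{n+1}/y_n = 1 + 2/13z + 11/13z(1+3/8z) = 1 + z + 33/104z²
  R(z) = 1 + z + 33/104z².

Solve |R(x)|<1 on ℝ⁻.
x=-0.94: |R|=0.3404
R=1: x+33/104x²=0 ⇒ x=−104/33=-3.1515; min R=1−1/(4·33/104)=0.2121>−1
Confirm numerically:
  x=-2.737: |R|=0.64001 <1
  x=-2.138: |R|=0.31243 <1
  x=-2.124: |R|=0.30749 <1
  x=-3.240: |R|=1.09097 >1
  x=-3.239: |R|=1.08991 >1
So |R|<1 on (-3.1515, 0).

z∈(-3.1515,0).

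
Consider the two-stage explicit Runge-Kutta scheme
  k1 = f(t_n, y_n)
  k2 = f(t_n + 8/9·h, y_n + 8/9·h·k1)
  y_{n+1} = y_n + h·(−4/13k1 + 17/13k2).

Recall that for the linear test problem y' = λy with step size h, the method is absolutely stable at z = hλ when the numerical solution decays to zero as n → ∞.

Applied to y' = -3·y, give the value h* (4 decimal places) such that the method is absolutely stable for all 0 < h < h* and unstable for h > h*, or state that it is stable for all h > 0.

Set f=λy, z=hλ:
  k1=λy_n ⇒ h·k1=z·y_n;  k2=λ(1+8/9z)y_n ⇒ h·k2=z(1+8/9z)y_n
  y_{n+1}/y_n = 1 − 4/13z + 17/13z(1+8/9z) = 1 + z + 136/117z²
  ⇒ R(z) = 1 + z + 136/117z².

Find x<0 with |R(x)|<1.
x=-1.51: |R|=2.1404
R=1: x+136/117x²=0 ⇒ x=−117/136=-0.8603; min R=1−1/(4·136/117)=0.7849>−1
Confirm numerically:
  x=-0.759: |R|=0.91063 <1
  x=-0.735: |R|=0.89295 <1
  x=-0.654: |R|=0.84317 <1
  x=-0.414: |R|=0.78523 <1
  x=-1.416: |R|=1.91466 >1
  x=-1.365: |R|=1.80080 >1
  x=-0.894: |R|=1.03503 >1
So |R|<1 on (-0.8603, 0).

(-0.8603,0); λ=-3 ⇒ h* = (117/136)/3 = 0.2868.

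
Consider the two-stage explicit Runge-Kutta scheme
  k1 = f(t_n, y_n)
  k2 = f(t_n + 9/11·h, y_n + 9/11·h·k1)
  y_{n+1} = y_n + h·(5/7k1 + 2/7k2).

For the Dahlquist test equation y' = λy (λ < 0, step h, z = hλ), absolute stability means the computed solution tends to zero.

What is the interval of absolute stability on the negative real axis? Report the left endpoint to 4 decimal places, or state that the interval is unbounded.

On y'=λy, z=hλ:
  k1=λy_n ⇒ h·k1=z·y_n;  k2=λ(1+9/11z)y_n ⇒ h·k2=z(1+9/11z)y_n
  y_{n+1}/y_n = 1 + 5/7z + 2/7z(1+9/11z) = 1 + z + 18/77z²
  ⇒ R(z) = 1 + z + 18/77z².

Find x<0 with |R(x)|<1.
x=-0.97: |R|=0.2500
R=1: x+18/77x²=0 ⇒ x=−77/18=-4.2778; min R=1−1/(4·18/77)=-0.0694>−1
Confirm numerically:
  x=-3.941: |R|=0.68974 <1
  x=-3.410: |R|=0.30826 <1
  x=-3.088: |R|=0.14113 <1
  x=-1.720: |R|=0.02843 <1
  x=-4.676: |R|=1.43529 >1
  x=-4.605: |R|=1.35225 >1
Interval (-4.2778, 0).

z∈(-4.2778,0).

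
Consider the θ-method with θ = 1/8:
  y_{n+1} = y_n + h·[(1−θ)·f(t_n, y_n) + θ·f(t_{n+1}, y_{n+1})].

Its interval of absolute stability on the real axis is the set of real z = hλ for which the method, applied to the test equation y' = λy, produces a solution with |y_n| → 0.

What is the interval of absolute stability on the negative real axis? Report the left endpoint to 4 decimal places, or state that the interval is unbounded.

z∈(-2.6667,0).

On y'=λy, z=hλ:
  y_{n+1} = y_n + z·[7/8·y_n + 1/8·y_{n+1}] ⇒ (1 − 1/8z)y_{n+1} = (1 + 7/8z)y_n
  so R(z) = (1 + 7/8z)/(1 − 1/8z).

Find x<0 with |R(x)|<1.
x=-0.84: |R|=0.2398
R=−1: 1+7/8x = −1+1/8x ⇒ -3/4x=2 ⇒ x=2/(-3/4)=-2.6667
Confirm numerically:
  x=-2.337: |R|=0.80865 <1
  x=-1.480: |R|=0.24895 <1
  x=-1.415: |R|=0.20234 <1
  x=-1.127: |R|=0.01216 <1
  x=-3.215: |R|=1.29336 >1
  x=-3.148: |R|=1.25906 >1
Stable set (-2.6667, 0).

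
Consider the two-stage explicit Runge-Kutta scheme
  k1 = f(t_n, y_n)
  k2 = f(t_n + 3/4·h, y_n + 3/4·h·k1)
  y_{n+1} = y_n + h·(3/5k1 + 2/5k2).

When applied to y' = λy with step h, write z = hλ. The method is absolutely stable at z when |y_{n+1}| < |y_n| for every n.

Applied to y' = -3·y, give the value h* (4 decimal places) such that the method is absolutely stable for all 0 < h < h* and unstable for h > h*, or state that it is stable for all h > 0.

Test eqn y'=λy, z=hλ:
  k1=λy_n ⇒ h·k1=z·y_n;  k2=λ(1+3/4z)y_n ⇒ h·k2=z(1+3/4z)y_n
  y_{n+1}/y_n = 1 + 3/5z + 2/5z(1+3/4z) = 1 + z + 3/10z²
  ⇒ R(z) = 1 + z + 3/10z².

Need |R(x)|<1, x<0.
x=-0.75: |R|=0.4187
R=1: x+3/10x²=0 ⇒ x=−10/3=-3.3333; min R=1−1/(4·3/10)=0.1667>−1
Confirm numerically:
  x=-3.232: |R|=0.90175 <1
  x=-2.956: |R|=0.66538 <1
  x=-1.779: |R|=0.17045 <1
  x=-3.626: |R|=1.31836 >1
  x=-3.437: |R|=1.10689 >1
Interval (-3.3333, 0).

(-3.3333,0); λ=-3 ⇒ h* = (10/3)/3 = 1.1111.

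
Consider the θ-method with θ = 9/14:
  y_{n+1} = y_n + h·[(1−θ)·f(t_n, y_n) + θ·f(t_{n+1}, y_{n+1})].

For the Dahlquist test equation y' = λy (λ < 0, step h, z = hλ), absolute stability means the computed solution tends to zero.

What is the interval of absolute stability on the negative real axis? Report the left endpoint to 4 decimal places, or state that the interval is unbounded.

interval (−∞, 0).

Test eqn y'=λy, z=hλ:
  y_{n+1} = y_n + z·[5/14·y_n + 9/14·y_{n+1}] ⇒ (1 − 9/14z)y_{n+1} = (1 + 5/14z)y_n
  R(z) = (1 + 5/14z)/(1 − 9/14z).

Boundary: |R(x)|=1, x<0.
x=-1.13: |R|=0.3455
x=-2: |R|=0.1250
x=-10: |R|=0.3462
x=-100: |R|=0.5317
θ=9/14≥1/2 ⇒ |1+5/14x|<|1−9/14x| ∀x<0 ⇒ interval (−∞,0).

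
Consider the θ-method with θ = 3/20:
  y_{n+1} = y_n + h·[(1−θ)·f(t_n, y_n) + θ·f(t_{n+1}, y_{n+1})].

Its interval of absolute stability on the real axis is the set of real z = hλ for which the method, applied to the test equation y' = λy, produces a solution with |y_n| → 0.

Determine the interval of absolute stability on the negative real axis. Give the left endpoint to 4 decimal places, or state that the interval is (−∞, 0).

With y'=λy (z=hλ):
  y_{n+1} = y_n + z·[17/20·y_n + 3/20·y_{n+1}] ⇒ (1 − 3/20z)y_{n+1} = (1 + 17/20z)y_n
  Hence R(z) = (1 + 17/20z)/(1 − 3/20z).

Boundary: |R(x)|=1, x<0.
x=-1.28: |R|=0.0738
R=−1: 1+17/20x = −1+3/20x ⇒ -7/10x=2 ⇒ x=2/(-7/10)=-2.8571
Confirm numerically:
  x=-1.807: |R|=0.42166 <1
  x=-1.260: |R|=0.05971 <1
  x=-1.253: |R|=0.05476 <1
  x=-3.446: |R|=1.27174 >1
  x=-3.298: |R|=1.20646 >1
Stable set (-2.8571, 0).

z∈(-2.8571,0).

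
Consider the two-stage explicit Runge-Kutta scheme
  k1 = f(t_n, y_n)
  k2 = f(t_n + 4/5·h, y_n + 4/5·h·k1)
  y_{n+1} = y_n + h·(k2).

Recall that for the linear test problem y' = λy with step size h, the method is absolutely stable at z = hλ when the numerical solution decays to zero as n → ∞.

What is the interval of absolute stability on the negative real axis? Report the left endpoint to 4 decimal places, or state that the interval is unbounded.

On y'=λy, z=hλ:
  k1=λy_n ⇒ h·k1=z·y_n;  k2=λ(1+4/5z)y_n ⇒ h·k2=z(1+4/5z)y_n
  y_{n+1}/y_n = 1 + z(1+4/5z) = 1 + z + 4/5z²
  Hence R(z) = 1 + z + 4/5z².

Find x<0 with |R(x)|<1.
x=-1.61: |R|=1.4637
R=1: x+4/5x²=0 ⇒ x=−5/4=-1.2500; min R=1−1/(4·4/5)=0.6875>−1
Confirm numerically:
  x=-1.055: |R|=0.83542 <1
  x=-1.012: |R|=0.80732 <1
  x=-0.798: |R|=0.71144 <1
  x=-0.531: |R|=0.69457 <1
  x=-1.698: |R|=1.60856 >1
  x=-1.501: |R|=1.30140 >1
  x=-1.446: |R|=1.22673 >1
So |R|<1 on (-1.2500, 0).

z∈(-1.2500,0).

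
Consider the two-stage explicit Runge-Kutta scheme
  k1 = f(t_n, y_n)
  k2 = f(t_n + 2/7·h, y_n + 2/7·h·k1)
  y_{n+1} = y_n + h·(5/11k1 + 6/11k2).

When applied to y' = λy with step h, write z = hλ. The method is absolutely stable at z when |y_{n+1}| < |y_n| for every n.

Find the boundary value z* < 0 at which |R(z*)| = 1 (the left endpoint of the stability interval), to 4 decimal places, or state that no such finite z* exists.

left endpoint -6.4167.

Set f=λy, z=hλ:
  k1=λy_n ⇒ h·k1=z·y_n;  k2=λ(1+2/7z)y_n ⇒ h·k2=z(1+2/7z)y_n
  y_{n+1}/y_n = 1 + 5/11z + 6/11z(1+2/7z) = 1 + z + 12/77z²
  ⇒ R(z) = 1 + z + 12/77z².

Solve |R(x)|<1 on ℝ⁻.
x=-0.84: |R|=0.2700
R=1: x+12/77x²=0 ⇒ x=−77/12=-6.4167; min R=1−1/(4·12/77)=-0.6042>−1
Confirm numerically:
  x=-6.078: |R|=0.67921 <1
  x=-3.529: |R|=0.58814 <1
  x=-3.114: |R|=0.60278 <1
  x=-6.754: |R|=1.35507 >1
  x=-6.574: |R|=1.16119 >1
  x=-6.540: |R|=1.12570 >1
Interval (-6.4167, 0).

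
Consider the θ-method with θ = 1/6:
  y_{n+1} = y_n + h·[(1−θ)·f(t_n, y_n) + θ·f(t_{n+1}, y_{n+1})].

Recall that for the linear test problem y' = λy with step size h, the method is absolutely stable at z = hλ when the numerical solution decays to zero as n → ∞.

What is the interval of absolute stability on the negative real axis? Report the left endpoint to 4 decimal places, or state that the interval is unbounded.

Set f=λy, z=hλ:
  y_{n+1} = y_n + z·[5/6·y_n + 1/6·y_{n+1}] ⇒ (1 − 1/6z)y_{n+1} = (1 + 5/6z)y_n
  R(z) = (1 + 5/6z)/(1 − 1/6z).

Boundary: |R(x)|=1, x<0.
x=-1.29: |R|=0.0617
R=−1: 1+5/6x = −1+1/6x ⇒ -2/3x=2 ⇒ x=2/(-2/3)=-3.0000
Confirm numerically:
  x=-2.890: |R|=0.95051 <1
  x=-1.741: |R|=0.34944 <1
  x=-1.423: |R|=0.15021 <1
  x=-3.285: |R|=1.12278 >1
  x=-3.159: |R|=1.06944 >1
So |R|<1 on (-3.0000, 0).

z∈(-3.0000,0).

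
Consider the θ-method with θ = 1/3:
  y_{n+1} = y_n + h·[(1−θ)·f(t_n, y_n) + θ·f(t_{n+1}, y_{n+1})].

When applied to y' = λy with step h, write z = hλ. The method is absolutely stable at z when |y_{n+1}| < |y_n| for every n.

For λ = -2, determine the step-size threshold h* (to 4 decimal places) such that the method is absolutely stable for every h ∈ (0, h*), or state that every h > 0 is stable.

(-6.0000,0); λ=-2 ⇒ h* = (6)/2 = 3.0000.

On y'=λy, z=hλ:
  y_{n+1} = y_n + z·[2/3·y_n + 1/3·y_{n+1}] ⇒ (1 − 1/3z)y_{n+1} = (1 + 2/3z)y_n
  R(z) = (1 + 2/3z)/(1 − 1/3z).

Need |R(x)|<1, x<0.
x=-0.7: |R|=0.4324
R=−1: 1+2/3x = −1+1/3x ⇒ -1/3x=2 ⇒ x=2/(-1/3)=-6.0000
Confirm numerically:
  x=-5.223: |R|=0.90551 <1
  x=-5.189: |R|=0.90096 <1
  x=-3.926: |R|=0.70055 <1
  x=-2.786: |R|=0.44452 <1
  x=-6.341: |R|=1.03651 >1
  x=-6.302: |R|=1.03247 >1
  x=-6.022: |R|=1.00244 >1
Stable set (-6.0000, 0).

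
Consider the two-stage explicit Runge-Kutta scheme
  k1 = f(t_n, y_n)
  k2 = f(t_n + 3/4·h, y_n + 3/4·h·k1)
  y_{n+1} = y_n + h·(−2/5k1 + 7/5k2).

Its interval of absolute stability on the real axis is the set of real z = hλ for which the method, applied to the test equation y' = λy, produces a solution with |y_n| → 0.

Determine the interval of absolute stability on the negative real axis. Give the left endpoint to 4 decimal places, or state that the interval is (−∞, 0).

On y'=λy, z=hλ:
  k1=λy_n ⇒ h·k1=z·y_n;  k2=λ(1+3/4z)y_n ⇒ h·k2=z(1+3/4z)y_n
  y_{n+1}/y_n = 1 − 2/5z + 7/5z(1+3/4z) = 1 + z + 21/20z²
  ⇒ R(z) = 1 + z + 21/20z².

Boundary: |R(x)|=1, x<0.
x=-0.67: |R|=0.8013
R=1: x+21/20x²=0 ⇒ x=−20/21=-0.9524; min R=1−1/(4·21/20)=0.7619>−1
Confirm numerically:
  x=-0.755: |R|=0.84353 <1
  x=-0.508: |R|=0.76297 <1
  x=-0.432: |R|=0.76396 <1
  x=-1.289: |R|=1.45560 >1
  x=-1.169: |R|=1.26589 >1
So |R|<1 on (-0.9524, 0).

(-0.9524, 0).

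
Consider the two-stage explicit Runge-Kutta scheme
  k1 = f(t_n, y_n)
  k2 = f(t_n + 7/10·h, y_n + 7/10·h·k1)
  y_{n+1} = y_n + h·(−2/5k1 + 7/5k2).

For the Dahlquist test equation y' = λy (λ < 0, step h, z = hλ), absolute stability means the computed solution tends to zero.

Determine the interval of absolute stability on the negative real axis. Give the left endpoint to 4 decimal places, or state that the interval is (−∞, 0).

On y'=λy, z=hλ:
  k1=λy_n ⇒ h·k1=z·y_n;  k2=λ(1+7/10z)y_n ⇒ h·k2=z(1+7/10z)y_n
  y_{n+1}/y_n = 1 − 2/5z + 7/5z(1+7/10z) = 1 + z + 49/50z²
  so R(z) = 1 + z + 49/50z².

Need |R(x)|<1, x<0.
x=-1.49: |R|=1.6857
R=1: x+49/50x²=0 ⇒ x=−50/49=-1.0204; min R=1−1/(4·49/50)=0.7449>−1
Confirm numerically:
  x=-0.889: |R|=0.88551 <1
  x=-0.764: |R|=0.80802 <1
  x=-0.612: |R|=0.75505 <1
  x=-1.575: |R|=1.85601 >1
  x=-1.192: |R|=1.20045 >1
  x=-1.090: |R|=1.07434 >1
Stable set (-1.0204, 0).

z∈(-1.0204,0).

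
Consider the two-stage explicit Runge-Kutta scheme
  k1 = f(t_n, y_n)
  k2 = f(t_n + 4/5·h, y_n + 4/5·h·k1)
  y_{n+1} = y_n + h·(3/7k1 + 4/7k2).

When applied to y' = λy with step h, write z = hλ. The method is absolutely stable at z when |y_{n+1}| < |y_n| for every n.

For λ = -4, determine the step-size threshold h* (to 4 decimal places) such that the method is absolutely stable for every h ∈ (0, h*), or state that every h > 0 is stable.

Test eqn y'=λy, z=hλ:
  k1=λy_n ⇒ h·k1=z·y_n;  k2=λ(1+4/5z)y_n ⇒ h·k2=z(1+4/5z)y_n
  y_{n+1}/y_n = 1 + 3/7z + 4/7z(1+4/5z) = 1 + z + 16/35z²
  Hence R(z) = 1 + z + 16/35z².

Solve |R(x)|<1 on ℝ⁻.
x=-1.45: |R|=0.5111
R=1: x+16/35x²=0 ⇒ x=−35/16=-2.1875; min R=1−1/(4·16/35)=0.4531>−1
Confirm numerically:
  x=-1.924: |R|=0.76824 <1
  x=-1.529: |R|=0.53973 <1
  x=-1.444: |R|=0.50921 <1
  x=-2.656: |R|=1.56884 >1
  x=-2.570: |R|=1.44938 >1
Stable set (-2.1875, 0).

(-2.1875,0); λ=-4 ⇒ h* = (35/16)/4 = 0.5469.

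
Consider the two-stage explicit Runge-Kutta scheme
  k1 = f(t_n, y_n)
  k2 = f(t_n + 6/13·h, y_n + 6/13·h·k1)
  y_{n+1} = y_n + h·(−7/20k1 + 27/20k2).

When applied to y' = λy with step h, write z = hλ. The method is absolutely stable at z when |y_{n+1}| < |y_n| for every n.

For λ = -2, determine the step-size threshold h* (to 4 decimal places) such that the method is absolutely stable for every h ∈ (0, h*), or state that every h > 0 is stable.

Set f=λy, z=hλ:
  k1=λy_n ⇒ h·k1=z·y_n;  k2=λ(1+6/13z)y_n ⇒ h·k2=z(1+6/13z)y_n
  y_{n+1}/y_n = 1 − 7/20z + 27/20z(1+6/13z) = 1 + z + 81/130z²
  R(z) = 1 + z + 81/130z².

Need |R(x)|<1, x<0.
x=-1.46: |R|=0.8682
R=1: x+81/130x²=0 ⇒ x=−130/81=-1.6049; min R=1−1/(4·81/130)=0.5988>−1
Confirm numerically:
  x=-1.442: |R|=0.85360 <1
  x=-1.300: |R|=0.75300 <1
  x=-0.711: |R|=0.60398 <1
  x=-2.157: |R|=1.74196 >1
  x=-1.906: |R|=1.35754 >1
Interval (-1.6049, 0).

(-1.6049,0); λ=-2 ⇒ h* = (130/81)/2 = 0.8025.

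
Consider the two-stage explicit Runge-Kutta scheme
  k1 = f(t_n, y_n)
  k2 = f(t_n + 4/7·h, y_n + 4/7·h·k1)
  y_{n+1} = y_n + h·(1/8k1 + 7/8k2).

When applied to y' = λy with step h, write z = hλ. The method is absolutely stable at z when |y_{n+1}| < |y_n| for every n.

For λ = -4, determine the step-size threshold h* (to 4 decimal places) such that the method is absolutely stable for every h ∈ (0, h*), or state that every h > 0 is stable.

(-2.0000,0); λ=-4 ⇒ h* = (2)/4 = 0.5000.

Test eqn y'=λy, z=hλ:
  k1=λy_n ⇒ h·k1=z·y_n;  k2=λ(1+4/7z)y_n ⇒ h·k2=z(1+4/7z)y_n
  y_{n+1}/y_n = 1 + 1/8z + 7/8z(1+4/7z) = 1 + z + 1/2z²
  Hence R(z) = 1 + z + 1/2z².

Find x<0 with |R(x)|<1.
x=-1.28: |R|=0.5392
R=1: x+1/2x²=0 ⇒ x=−2=-2.0000; min R=1−1/(4·1/2)=0.5000>−1
Confirm numerically:
  x=-1.321: |R|=0.55152 <1
  x=-1.204: |R|=0.52081 <1
  x=-0.831: |R|=0.51428 <1
  x=-2.372: |R|=1.44119 >1
  x=-2.326: |R|=1.37914 >1
  x=-2.040: |R|=1.04080 >1
So |R|<1 on (-2.0000, 0).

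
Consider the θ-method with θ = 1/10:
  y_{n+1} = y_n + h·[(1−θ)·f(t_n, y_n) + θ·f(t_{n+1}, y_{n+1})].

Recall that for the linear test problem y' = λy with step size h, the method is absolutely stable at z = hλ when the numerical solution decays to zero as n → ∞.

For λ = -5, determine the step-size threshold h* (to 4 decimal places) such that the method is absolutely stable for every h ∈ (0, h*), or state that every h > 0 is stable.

(-2.5000,0); λ=-5 ⇒ h* = (5/2)/5 = 0.5000.

With y'=λy (z=hλ):
  y_{n+1} = y_n + z·[9/10·y_n + 1/10·y_{n+1}] ⇒ (1 − 1/10z)y_{n+1} = (1 + 9/10z)y_n
  R(z) = (1 + 9/10z)/(1 − 1/10z).

Find x<0 with |R(x)|<1.
x=-0.49: |R|=0.5329
R=−1: 1+9/10x = −1+1/10x ⇒ -4/5x=2 ⇒ x=2/(-4/5)=-2.5000
Confirm numerically:
  x=-1.264: |R|=0.12216 <1
  x=-1.165: |R|=0.04344 <1
  x=-1.018: |R|=0.07606 <1
  x=-3.083: |R|=1.35649 >1
  x=-2.731: |R|=1.14516 >1
  x=-2.578: |R|=1.04961 >1
So |R|<1 on (-2.5000, 0).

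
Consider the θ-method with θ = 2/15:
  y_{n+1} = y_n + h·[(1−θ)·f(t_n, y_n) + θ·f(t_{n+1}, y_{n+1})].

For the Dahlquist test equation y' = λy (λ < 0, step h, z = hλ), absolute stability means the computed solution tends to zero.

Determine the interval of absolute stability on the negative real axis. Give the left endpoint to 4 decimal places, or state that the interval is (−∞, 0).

(-2.7273, 0).

With y'=λy (z=hλ):
  y_{n+1} = y_n + z·[13/15·y_n + 2/15·y_{n+1}] ⇒ (1 − 2/15z)y_{n+1} = (1 + 13/15z)y_n
  R(z) = (1 + 13/15z)/(1 − 2/15z).

Find x<0 with |R(x)|<1.
x=-1.18: |R|=0.0196
R=−1: 1+13/15x = −1+2/15x ⇒ -11/15x=2 ⇒ x=2/(-11/15)=-2.7273
Confirm numerically:
  x=-2.066: |R|=0.61980 <1
  x=-2.000: |R|=0.57895 <1
  x=-1.928: |R|=0.53373 <1
  x=-1.337: |R|=0.13472 <1
  x=-3.278: |R|=1.28104 >1
  x=-2.883: |R|=1.08249 >1
Interval (-2.7273, 0).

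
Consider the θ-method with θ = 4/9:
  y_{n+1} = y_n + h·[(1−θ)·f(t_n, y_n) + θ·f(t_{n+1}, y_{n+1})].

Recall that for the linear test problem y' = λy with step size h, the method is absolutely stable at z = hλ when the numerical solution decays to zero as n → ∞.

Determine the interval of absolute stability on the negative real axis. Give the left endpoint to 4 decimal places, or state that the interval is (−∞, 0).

(-18.0000, 0).

On y'=λy, z=hλ:
  y_{n+1} = y_n + z·[5/9·y_n + 4/9·y_{n+1}] ⇒ (1 − 4/9z)y_{n+1} = (1 + 5/9z)y_n
  R(z) = (1 + 5/9z)/(1 − 4/9z).

Boundary: |R(x)|=1, x<0.
x=-0.94: |R|=0.3370
R=−1: 1+5/9x = −1+4/9x ⇒ -1/9x=2 ⇒ x=2/(-1/9)=-18.0000
Confirm numerically:
  x=-17.340: |R|=0.99158 <1
  x=-15.181: |R|=0.95957 <1
  x=-14.624: |R|=0.94998 <1
  x=-18.586: |R|=1.00703 >1
  x=-18.502: |R|=1.00605 >1
  x=-18.098: |R|=1.00120 >1
Stable set (-18.0000, 0).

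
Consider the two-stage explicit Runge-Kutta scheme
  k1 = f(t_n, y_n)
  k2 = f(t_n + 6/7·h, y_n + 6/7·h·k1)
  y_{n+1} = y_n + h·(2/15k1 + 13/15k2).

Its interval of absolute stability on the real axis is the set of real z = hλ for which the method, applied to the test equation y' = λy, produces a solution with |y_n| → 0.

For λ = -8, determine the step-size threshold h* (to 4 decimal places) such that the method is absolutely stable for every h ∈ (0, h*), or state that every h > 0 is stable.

(-1.3462,0); λ=-8 ⇒ h* = (35/26)/8 = 0.1683.

Set f=λy, z=hλ:
  k1=λy_n ⇒ h·k1=z·y_n;  k2=λ(1+6/7z)y_n ⇒ h·k2=z(1+6/7z)y_n
  y_{n+1}/y_n = 1 + 2/15z + 13/15z(1+6/7z) = 1 + z + 26/35z²
  Hence R(z) = 1 + z + 26/35z².

Boundary: |R(x)|=1, x<0.
x=-1.6: |R|=1.3017
R=1: x+26/35x²=0 ⇒ x=−35/26=-1.3462; min R=1−1/(4·26/35)=0.6635>−1
Confirm numerically:
  x=-1.276: |R|=0.93350 <1
  x=-1.259: |R|=0.91849 <1
  x=-1.201: |R|=0.87050 <1
  x=-0.815: |R|=0.67842 <1
  x=-1.864: |R|=1.71705 >1
  x=-1.770: |R|=1.55730 >1
So |R|<1 on (-1.3462, 0).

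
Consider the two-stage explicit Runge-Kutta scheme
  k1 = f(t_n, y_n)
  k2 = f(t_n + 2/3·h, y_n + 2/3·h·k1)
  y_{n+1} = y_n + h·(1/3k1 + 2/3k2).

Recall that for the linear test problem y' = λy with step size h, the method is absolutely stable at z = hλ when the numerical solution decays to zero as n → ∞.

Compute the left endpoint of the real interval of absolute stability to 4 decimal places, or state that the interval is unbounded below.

left endpoint -2.2500.

Set f=λy, z=hλ:
  k1=λy_n ⇒ h·k1=z·y_n;  k2=λ(1+2/3z)y_n ⇒ h·k2=z(1+2/3z)y_n
  y_{n+1}/y_n = 1 + 1/3z + 2/3z(1+2/3z) = 1 + z + 4/9z²
  ⇒ R(z) = 1 + z + 4/9z².

Boundary: |R(x)|=1, x<0.
x=-1.42: |R|=0.4762
R=1: x+4/9x²=0 ⇒ x=−9/4=-2.2500; min R=1−1/(4·4/9)=0.4375>−1
Confirm numerically:
  x=-2.132: |R|=0.88819 <1
  x=-1.825: |R|=0.65528 <1
  x=-1.784: |R|=0.63051 <1
  x=-1.634: |R|=0.55265 <1
  x=-2.849: |R|=1.75847 >1
  x=-2.783: |R|=1.65926 >1
  x=-2.291: |R|=1.04175 >1
So |R|<1 on (-2.2500, 0).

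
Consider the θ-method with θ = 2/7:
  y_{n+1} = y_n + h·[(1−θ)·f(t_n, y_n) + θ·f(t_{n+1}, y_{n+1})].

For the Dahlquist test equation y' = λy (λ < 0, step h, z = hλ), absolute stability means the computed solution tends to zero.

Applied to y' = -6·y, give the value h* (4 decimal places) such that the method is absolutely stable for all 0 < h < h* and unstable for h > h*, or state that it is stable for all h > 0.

(-4.6667,0); λ=-6 ⇒ h* = (14/3)/6 = 0.7778.

Test eqn y'=λy, z=hλ:
  y_{n+1} = y_n + z·[5/7·y_n + 2/7·y_{n+1}] ⇒ (1 − 2/7z)y_{n+1} = (1 + 5/7z)y_n
  ⇒ R(z) = (1 + 5/7z)/(1 − 2/7z).

Boundary: |R(x)|=1, x<0.
x=-1.62: |R|=0.1074
R=−1: 1+5/7x = −1+2/7x ⇒ -3/7x=2 ⇒ x=2/(-3/7)=-4.6667
Confirm numerically:
  x=-4.042: |R|=0.87576 <1
  x=-3.841: |R|=0.83129 <1
  x=-3.753: |R|=0.81104 <1
  x=-4.983: |R|=1.05594 >1
  x=-4.739: |R|=1.01317 >1
Stable set (-4.6667, 0).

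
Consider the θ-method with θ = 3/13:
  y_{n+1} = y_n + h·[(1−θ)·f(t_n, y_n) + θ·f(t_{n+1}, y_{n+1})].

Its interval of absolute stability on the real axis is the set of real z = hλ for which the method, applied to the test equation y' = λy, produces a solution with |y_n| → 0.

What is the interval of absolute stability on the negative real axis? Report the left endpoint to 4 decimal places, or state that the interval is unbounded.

Test eqn y'=λy, z=hλ:
  y_{n+1} = y_n + z·[10/13·y_n + 3/13·y_{n+1}] ⇒ (1 − 3/13z)y_{n+1} = (1 + 10/13z)y_n
  so R(z) = (1 + 10/13z)/(1 − 3/13z).

Need |R(x)|<1, x<0.
x=-1.26: |R|=0.0238
R=−1: 1+10/13x = −1+3/13x ⇒ -7/13x=2 ⇒ x=2/(-7/13)=-3.7143
Confirm numerically:
  x=-2.649: |R|=0.64401 <1
  x=-2.420: |R|=0.55281 <1
  x=-1.584: |R|=0.15998 <1
  x=-4.218: |R|=1.13744 >1
  x=-4.010: |R|=1.08270 >1
  x=-3.806: |R|=1.02629 >1
Interval (-3.7143, 0).

z∈(-3.7143,0).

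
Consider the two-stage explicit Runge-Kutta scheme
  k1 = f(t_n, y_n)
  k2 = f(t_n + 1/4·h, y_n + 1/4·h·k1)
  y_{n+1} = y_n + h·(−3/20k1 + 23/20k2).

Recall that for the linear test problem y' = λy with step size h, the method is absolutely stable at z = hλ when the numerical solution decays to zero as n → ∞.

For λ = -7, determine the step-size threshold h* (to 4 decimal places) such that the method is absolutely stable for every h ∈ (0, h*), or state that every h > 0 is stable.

(-3.4783,0); λ=-7 ⇒ h* = (80/23)/7 = 0.4969.

Set f=λy, z=hλ:
  k1=λy_n ⇒ h·k1=z·y_n;  k2=λ(1+1/4z)y_n ⇒ h·k2=z(1+1/4z)y_n
  y_{n+1}/y_n = 1 − 3/20z + 23/20z(1+1/4z) = 1 + z + 23/80z²
  so R(z) = 1 + z + 23/80z².

Solve |R(x)|<1 on ℝ⁻.
x=-1.53: |R|=0.1430
R=1: x+23/80x²=0 ⇒ x=−80/23=-3.4783; min R=1−1/(4·23/80)=0.1304>−1
Confirm numerically:
  x=-2.637: |R|=0.36221 <1
  x=-2.301: |R|=0.22120 <1
  x=-2.295: |R|=0.21927 <1
  x=-3.972: |R|=1.56383 >1
  x=-3.741: |R|=1.28259 >1
  x=-3.548: |R|=1.07114 >1
Stable set (-3.4783, 0).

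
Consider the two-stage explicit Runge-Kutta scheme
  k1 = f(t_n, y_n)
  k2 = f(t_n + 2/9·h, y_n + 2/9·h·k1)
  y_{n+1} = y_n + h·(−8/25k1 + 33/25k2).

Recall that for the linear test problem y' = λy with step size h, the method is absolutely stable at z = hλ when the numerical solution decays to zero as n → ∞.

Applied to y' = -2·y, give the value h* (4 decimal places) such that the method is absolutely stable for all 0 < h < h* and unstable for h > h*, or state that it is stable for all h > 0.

(-3.4091,0); λ=-2 ⇒ h* = (75/22)/2 = 1.7045.

On y'=λy, z=hλ:
  k1=λy_n ⇒ h·k1=z·y_n;  k2=λ(1+2/9z)y_n ⇒ h·k2=z(1+2/9z)y_n
  y_{n+1}/y_n = 1 − 8/25z + 33/25z(1+2/9z) = 1 + z + 22/75z²
  Hence R(z) = 1 + z + 22/75z².

Solve |R(x)|<1 on ℝ⁻.
x=-0.64: |R|=0.4801
R=1: x+22/75x²=0 ⇒ x=−75/22=-3.4091; min R=1−1/(4·22/75)=0.1477>−1
Confirm numerically:
  x=-2.735: |R|=0.45920 <1
  x=-2.003: |R|=0.17386 <1
  x=-1.742: |R|=0.14814 <1
  x=-3.998: |R|=1.69064 >1
  x=-3.976: |R|=1.66118 >1
So |R|<1 on (-3.4091, 0).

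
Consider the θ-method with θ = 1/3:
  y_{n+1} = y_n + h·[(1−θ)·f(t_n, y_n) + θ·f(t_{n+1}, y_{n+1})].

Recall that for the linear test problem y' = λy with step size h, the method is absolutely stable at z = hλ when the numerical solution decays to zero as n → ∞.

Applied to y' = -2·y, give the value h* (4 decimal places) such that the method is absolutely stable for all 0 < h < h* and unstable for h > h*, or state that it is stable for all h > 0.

(-6.0000,0); λ=-2 ⇒ h* = (6)/2 = 3.0000.

Set f=λy, z=hλ:
  y_{n+1} = y_n + z·[2/3·y_n + 1/3·y_{n+1}] ⇒ (1 − 1/3z)y_{n+1} = (1 + 2/3z)y_n
  R(z) = (1 + 2/3z)/(1 − 1/3z).

Find x<0 with |R(x)|<1.
x=-1.56: |R|=0.0263
R=−1: 1+2/3x = −1+1/3x ⇒ -1/3x=2 ⇒ x=2/(-1/3)=-6.0000
Confirm numerically:
  x=-3.790: |R|=0.67452 <1
  x=-3.233: |R|=0.55607 <1
  x=-2.651: |R|=0.40736 <1
  x=-2.481: |R|=0.35796 <1
  x=-6.511: |R|=1.05373 >1
  x=-6.441: |R|=1.04671 >1
  x=-6.336: |R|=1.03599 >1
So |R|<1 on (-6.0000, 0).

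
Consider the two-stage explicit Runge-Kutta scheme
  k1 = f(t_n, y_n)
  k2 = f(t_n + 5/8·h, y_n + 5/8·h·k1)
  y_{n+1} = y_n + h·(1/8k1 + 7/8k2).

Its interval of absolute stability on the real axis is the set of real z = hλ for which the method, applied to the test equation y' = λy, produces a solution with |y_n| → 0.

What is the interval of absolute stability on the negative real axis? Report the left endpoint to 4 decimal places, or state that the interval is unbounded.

(-1.8286, 0).

Test eqn y'=λy, z=hλ:
  k1=λy_n ⇒ h·k1=z·y_n;  k2=λ(1+5/8z)y_n ⇒ h·k2=z(1+5/8z)y_n
  y_{n+1}/y_n = 1 + 1/8z + 7/8z(1+5/8z) = 1 + z + 35/64z²
  so R(z) = 1 + z + 35/64z².

Boundary: |R(x)|=1, x<0.
x=-1.26: |R|=0.6082
R=1: x+35/64x²=0 ⇒ x=−64/35=-1.8286; min R=1−1/(4·35/64)=0.5429>−1
Confirm numerically:
  x=-1.065: |R|=0.55528 <1
  x=-0.854: |R|=0.54484 <1
  x=-0.781: |R|=0.55257 <1
  x=-2.199: |R|=1.44547 >1
  x=-1.973: |R|=1.15584 >1
  x=-1.966: |R|=1.14776 >1
Stable set (-1.8286, 0).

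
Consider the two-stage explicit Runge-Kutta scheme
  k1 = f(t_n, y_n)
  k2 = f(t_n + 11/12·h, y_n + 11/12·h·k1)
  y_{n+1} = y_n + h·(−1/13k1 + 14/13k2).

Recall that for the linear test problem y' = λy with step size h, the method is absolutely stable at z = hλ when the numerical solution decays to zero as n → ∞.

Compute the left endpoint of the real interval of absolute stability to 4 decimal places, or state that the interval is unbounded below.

z* = -1.0130.

Test eqn y'=λy, z=hλ:
  k1=λy_n ⇒ h·k1=z·y_n;  k2=λ(1+11/12z)y_n ⇒ h·k2=z(1+11/12z)y_n
  y_{n+1}/y_n = 1 − 1/13z + 14/13z(1+11/12z) = 1 + z + 77/78z²
  Hence R(z) = 1 + z + 77/78z².

Boundary: |R(x)|=1, x<0.
x=-1.64: |R|=2.0151
R=1: x+77/78x²=0 ⇒ x=−78/77=-1.0130; min R=1−1/(4·77/78)=0.7468>−1
Confirm numerically:
  x=-0.861: |R|=0.87082 <1
  x=-0.730: |R|=0.79607 <1
  x=-0.697: |R|=0.78258 <1
  x=-1.272: |R|=1.32524 >1
  x=-1.194: |R|=1.21336 >1
So |R|<1 on (-1.0130, 0).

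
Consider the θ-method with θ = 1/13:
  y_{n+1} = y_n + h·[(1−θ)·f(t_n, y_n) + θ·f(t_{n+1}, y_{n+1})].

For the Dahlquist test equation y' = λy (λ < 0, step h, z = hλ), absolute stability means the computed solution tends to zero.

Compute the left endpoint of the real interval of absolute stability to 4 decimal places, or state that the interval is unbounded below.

With y'=λy (z=hλ):
  y_{n+1} = y_n + z·[12/13·y_n + 1/13·y_{n+1}] ⇒ (1 − 1/13z)y_{n+1} = (1 + 12/13z)y_n
  Hence R(z) = (1 + 12/13z)/(1 − 1/13z).

Find x<0 with |R(x)|<1.
x=-1.2: |R|=0.0986
R=−1: 1+12/13x = −1+1/13x ⇒ -11/13x=2 ⇒ x=2/(-11/13)=-2.3636
Confirm numerically:
  x=-2.059: |R|=0.77748 <1
  x=-2.042: |R|=0.76479 <1
  x=-1.998: |R|=0.73183 <1
  x=-1.050: |R|=0.02847 <1
  x=-2.784: |R|=1.29295 >1
  x=-2.761: |R|=1.27733 >1
  x=-2.594: |R|=1.16250 >1
So |R|<1 on (-2.3636, 0).

left endpoint -2.3636.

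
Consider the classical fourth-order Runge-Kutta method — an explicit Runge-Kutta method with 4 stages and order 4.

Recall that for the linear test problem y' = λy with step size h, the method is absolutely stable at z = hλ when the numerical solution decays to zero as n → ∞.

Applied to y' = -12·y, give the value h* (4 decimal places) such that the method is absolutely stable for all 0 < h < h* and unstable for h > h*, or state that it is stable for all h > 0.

On y'=λy, z=hλ:
  order 4, 4-stage ⇒ R(z)=1+z+z^2/2+z^3/6+z^4/24
  (e.g. R(-1.08)=0.34994, |R|=0.34994)

Need |R(x)|<1, x<0.
x=-1.08: |R|=0.3499
|R(-2.86)|=1.1186 |R(-1.7)|=0.2742 |R(-1.53)|=0.2718
Bisect:
  x_lo=-3.2945 |R|=2.0814  x_hi=-0.2990 |R|=0.7416
  mid=-1.79678 |R|=0.28492 →hi
  mid=-2.54566 |R|=0.69487 →hi
  mid=-2.92010 |R|=1.22302 →lo
  mid=-2.73288 |R|=0.92382 →hi
  mid=-2.82649 |R|=1.06392 →lo
  mid=-2.77969 |R|=0.99158 →hi
  mid=-2.80309 |R|=1.02717 →lo
  mid=-2.79139 |R|=1.00923 →lo
  ...
  [-2.78536,-2.78517] ⇒ x*=-2.7853
So |R|<1 on (-2.7853, 0).

(-2.7853,0); λ=-12 ⇒ h* = 0.2321.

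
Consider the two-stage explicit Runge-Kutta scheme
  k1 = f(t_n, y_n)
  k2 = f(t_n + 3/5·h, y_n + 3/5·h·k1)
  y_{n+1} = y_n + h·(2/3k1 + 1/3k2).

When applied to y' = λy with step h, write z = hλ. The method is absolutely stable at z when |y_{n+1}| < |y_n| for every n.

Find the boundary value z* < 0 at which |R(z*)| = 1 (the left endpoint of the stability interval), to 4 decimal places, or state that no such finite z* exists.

z* = -5.0000.

Test eqn y'=λy, z=hλ:
  k1=λy_n ⇒ h·k1=z·y_n;  k2=λ(1+3/5z)y_n ⇒ h·k2=z(1+3/5z)y_n
  y_{n+1}/y_n = 1 + 2/3z + 1/3z(1+3/5z) = 1 + z + 1/5z²
  Hence R(z) = 1 + z + 1/5z².

Solve |R(x)|<1 on ℝ⁻.
x=-1.53: |R|=0.0618
R=1: x+1/5x²=0 ⇒ x=−5=-5.0000; min R=1−1/(4·1/5)=-0.2500>−1
Confirm numerically:
  x=-2.880: |R|=0.22112 <1
  x=-2.618: |R|=0.24722 <1
  x=-2.266: |R|=0.23905 <1
  x=-5.579: |R|=1.64605 >1
  x=-5.399: |R|=1.43084 >1
  x=-5.167: |R|=1.17258 >1
Stable set (-5.0000, 0).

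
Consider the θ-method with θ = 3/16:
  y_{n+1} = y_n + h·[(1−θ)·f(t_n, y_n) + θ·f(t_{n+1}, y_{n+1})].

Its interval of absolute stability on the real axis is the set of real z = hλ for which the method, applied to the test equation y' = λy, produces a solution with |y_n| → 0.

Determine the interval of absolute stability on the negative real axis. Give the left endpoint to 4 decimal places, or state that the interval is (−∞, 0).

On y'=λy, z=hλ:
  y_{n+1} = y_n + z·[13/16·y_n + 3/16·y_{n+1}] ⇒ (1 − 3/16z)y_{n+1} = (1 + 13/16z)y_n
  Hence R(z) = (1 + 13/16z)/(1 − 3/16z).

Need |R(x)|<1, x<0.
x=-1.47: |R|=0.1524
R=−1: 1+13/16x = −1+3/16x ⇒ -5/8x=2 ⇒ x=2/(-5/8)=-3.2000
Confirm numerically:
  x=-2.573: |R|=0.73565 <1
  x=-2.478: |R|=0.69190 <1
  x=-1.841: |R|=0.36858 <1
  x=-1.355: |R|=0.08049 <1
  x=-3.720: |R|=1.19146 >1
  x=-3.667: |R|=1.17296 >1
Stable set (-3.2000, 0).

(-3.2000, 0).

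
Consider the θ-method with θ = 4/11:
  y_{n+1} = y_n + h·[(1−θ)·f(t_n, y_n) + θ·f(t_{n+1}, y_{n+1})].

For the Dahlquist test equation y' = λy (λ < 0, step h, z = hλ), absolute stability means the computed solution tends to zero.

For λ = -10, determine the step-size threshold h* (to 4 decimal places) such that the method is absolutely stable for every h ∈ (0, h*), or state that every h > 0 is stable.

(-7.3333,0); λ=-10 ⇒ h* = (22/3)/10 = 0.7333.

Set f=λy, z=hλ:
  y_{n+1} = y_n + z·[7/11·y_n + 4/11·y_{n+1}] ⇒ (1 − 4/11z)y_{n+1} = (1 + 7/11z)y_n
  R(z) = (1 + 7/11z)/(1 − 4/11z).

Find x<0 with |R(x)|<1.
x=-0.55: |R|=0.5417
R=−1: 1+7/11x = −1+4/11x ⇒ -3/11x=2 ⇒ x=2/(-3/11)=-7.3333
Confirm numerically:
  x=-6.544: |R|=0.93630 <1
  x=-6.120: |R|=0.89741 <1
  x=-5.842: |R|=0.86982 <1
  x=-3.829: |R|=0.60051 <1
  x=-7.699: |R|=1.02625 >1
  x=-7.566: |R|=1.01692 >1
  x=-7.419: |R|=1.00632 >1
Stable set (-7.3333, 0).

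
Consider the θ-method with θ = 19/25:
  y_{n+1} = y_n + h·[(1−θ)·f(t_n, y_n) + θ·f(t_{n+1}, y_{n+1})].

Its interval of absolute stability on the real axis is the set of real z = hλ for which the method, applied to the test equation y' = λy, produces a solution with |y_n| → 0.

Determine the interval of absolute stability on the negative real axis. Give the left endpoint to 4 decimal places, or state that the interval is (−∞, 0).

unbounded; (−∞, 0).

On y'=λy, z=hλ:
  y_{n+1} = y_n + z·[6/25·y_n + 19/25·y_{n+1}] ⇒ (1 − 19/25z)y_{n+1} = (1 + 6/25z)y_n
  ⇒ R(z) = (1 + 6/25z)/(1 − 19/25z).

Solve |R(x)|<1 on ℝ⁻.
x=-1.54: |R|=0.2905
x=-2: |R|=0.2063
x=-10: |R|=0.1628
x=-100: |R|=0.2987
θ=19/25≥1/2 ⇒ |1+6/25x|<|1−19/25x| ∀x<0 ⇒ unbounded interval.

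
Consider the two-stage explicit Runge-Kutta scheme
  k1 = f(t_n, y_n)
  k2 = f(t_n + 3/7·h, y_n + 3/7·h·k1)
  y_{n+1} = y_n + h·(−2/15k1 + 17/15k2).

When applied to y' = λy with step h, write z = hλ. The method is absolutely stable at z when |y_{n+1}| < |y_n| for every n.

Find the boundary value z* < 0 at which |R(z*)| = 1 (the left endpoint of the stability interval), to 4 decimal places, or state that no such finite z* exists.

On y'=λy, z=hλ:
  k1=λy_n ⇒ h·k1=z·y_n;  k2=λ(1+3/7z)y_n ⇒ h·k2=z(1+3/7z)y_n
  y_{n+1}/y_n = 1 − 2/15z + 17/15z(1+3/7z) = 1 + z + 17/35z²
  ⇒ R(z) = 1 + z + 17/35z².

Find x<0 with |R(x)|<1.
x=-0.95: |R|=0.4884
R=1: x+17/35x²=0 ⇒ x=−35/17=-2.0588; min R=1−1/(4·17/35)=0.4853>−1
Confirm numerically:
  x=-1.381: |R|=0.54534 <1
  x=-1.370: |R|=0.54164 <1
  x=-1.011: |R|=0.48546 <1
  x=-2.633: |R|=1.73431 >1
  x=-2.370: |R|=1.35821 >1
  x=-2.176: |R|=1.12385 >1
Interval (-2.0588, 0).

z* = -2.0588.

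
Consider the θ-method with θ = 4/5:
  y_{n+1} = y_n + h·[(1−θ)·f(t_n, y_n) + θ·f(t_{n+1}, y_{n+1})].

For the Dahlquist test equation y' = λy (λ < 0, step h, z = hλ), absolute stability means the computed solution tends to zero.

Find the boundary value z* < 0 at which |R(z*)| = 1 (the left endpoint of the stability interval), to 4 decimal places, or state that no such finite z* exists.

Test eqn y'=λy, z=hλ:
  y_{n+1} = y_n + z·[1/5·y_n + 4/5·y_{n+1}] ⇒ (1 − 4/5z)y_{n+1} = (1 + 1/5z)y_n
  so R(z) = (1 + 1/5z)/(1 − 4/5z).

Need |R(x)|<1, x<0.
x=-0.88: |R|=0.4836
x=-2: |R|=0.2308
x=-10: |R|=0.1111
x=-100: |R|=0.2346
θ=4/5≥1/2 ⇒ |1+1/5x|<|1−4/5x| ∀x<0 ⇒ stable on all of ℝ⁻.

(−∞, 0) — no finite endpoint.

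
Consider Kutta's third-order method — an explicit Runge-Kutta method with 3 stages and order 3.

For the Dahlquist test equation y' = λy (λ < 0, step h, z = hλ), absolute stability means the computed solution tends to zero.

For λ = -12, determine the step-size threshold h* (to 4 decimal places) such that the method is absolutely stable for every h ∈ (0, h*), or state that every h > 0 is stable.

On y'=λy, z=hλ:
  order 3, 3-stage ⇒ R(z)=1+z+z^2/2+z^3/6
  (e.g. R(-1.63)=-0.02334, |R|=0.02334)

Solve |R(x)|<1 on ℝ⁻.
x=-1.63: |R|=0.0233
|R(-2.39)|=0.8093 |R(-1.66)|=0.0446 |R(-1.06)|=0.3033
Bisect:
  x_lo=-2.9794 |R|=1.9489  x_hi=-0.2958 |R|=0.7437
  mid=-1.63758 |R|=0.02865 →hi
  mid=-2.30848 |R|=0.69429 →hi
  mid=-2.64394 |R|=1.22910 →lo
  mid=-2.47621 |R|=0.94093 →hi
  mid=-2.56007 |R|=1.07953 →lo
  mid=-2.51814 |R|=1.00889 →lo
  mid=-2.49717 |R|=0.97458 →hi
  mid=-2.50766 |R|=0.99165 →hi
  mid=-2.51290 |R|=1.00025 →lo
  ...
  [-2.51290,-2.51274] ⇒ x*=-2.5127
So |R|<1 on (-2.5127, 0).

(-2.5127,0); λ=-12 ⇒ h* = 0.2094.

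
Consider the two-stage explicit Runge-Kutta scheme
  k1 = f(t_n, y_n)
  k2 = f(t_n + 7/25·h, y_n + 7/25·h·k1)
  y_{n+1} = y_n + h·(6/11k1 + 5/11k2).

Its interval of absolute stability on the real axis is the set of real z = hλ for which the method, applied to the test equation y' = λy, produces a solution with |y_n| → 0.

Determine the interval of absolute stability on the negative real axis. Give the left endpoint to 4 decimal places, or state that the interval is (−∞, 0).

(-7.8571, 0).

Set f=λy, z=hλ:
  k1=λy_n ⇒ h·k1=z·y_n;  k2=λ(1+7/25z)y_n ⇒ h·k2=z(1+7/25z)y_n
  y_{n+1}/y_n = 1 + 6/11z + 5/11z(1+7/25z) = 1 + z + 7/55z²
  ⇒ R(z) = 1 + z + 7/55z².

Boundary: |R(x)|=1, x<0.
x=-0.34: |R|=0.6747
R=1: x+7/55x²=0 ⇒ x=−55/7=-7.8571; min R=1−1/(4·7/55)=-0.9643>−1
Confirm numerically:
  x=-7.255: |R|=0.44400 <1
  x=-6.552: |R|=0.08835 <1
  x=-5.859: |R|=0.49000 <1
  x=-4.959: |R|=0.82915 <1
  x=-8.397: |R|=1.57695 >1
  x=-7.972: |R|=1.11654 >1
Interval (-7.8571, 0).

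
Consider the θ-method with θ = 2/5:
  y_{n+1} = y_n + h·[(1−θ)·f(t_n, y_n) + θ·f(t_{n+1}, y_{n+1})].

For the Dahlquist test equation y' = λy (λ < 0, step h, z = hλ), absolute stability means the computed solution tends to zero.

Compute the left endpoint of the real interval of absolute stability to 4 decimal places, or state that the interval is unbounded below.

On y'=λy, z=hλ:
  y_{n+1} = y_n + z·[3/5·y_n + 2/5·y_{n+1}] ⇒ (1 − 2/5z)y_{n+1} = (1 + 3/5z)y_n
  so R(z) = (1 + 3/5z)/(1 − 2/5z).

Find x<0 with |R(x)|<1.
x=-0.58: |R|=0.5292
R=−1: 1+3/5x = −1+2/5x ⇒ -1/5x=2 ⇒ x=2/(-1/5)=-10.0000
Confirm numerically:
  x=-9.597: |R|=0.98334 <1
  x=-8.553: |R|=0.93454 <1
  x=-7.612: |R|=0.88192 <1
  x=-5.150: |R|=0.68301 <1
  x=-10.518: |R|=1.01990 >1
  x=-10.289: |R|=1.01130 >1
Interval (-10.0000, 0).

z* = -10.0000.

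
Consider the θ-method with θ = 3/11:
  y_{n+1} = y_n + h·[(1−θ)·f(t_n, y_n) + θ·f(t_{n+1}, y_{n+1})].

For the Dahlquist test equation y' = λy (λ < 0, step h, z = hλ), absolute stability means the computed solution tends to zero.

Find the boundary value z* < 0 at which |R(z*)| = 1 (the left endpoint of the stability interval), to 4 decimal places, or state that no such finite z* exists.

With y'=λy (z=hλ):
  y_{n+1} = y_n + z·[8/11·y_n + 3/11·y_{n+1}] ⇒ (1 − 3/11z)y_{n+1} = (1 + 8/11z)y_n
  so R(z) = (1 + 8/11z)/(1 − 3/11z).

Solve |R(x)|<1 on ℝ⁻.
x=-0.41: |R|=0.6312
R=−1: 1+8/11x = −1+3/11x ⇒ -5/11x=2 ⇒ x=2/(-5/11)=-4.4000
Confirm numerically:
  x=-2.969: |R|=0.64058 <1
  x=-2.544: |R|=0.50193 <1
  x=-2.302: |R|=0.41416 <1
  x=-2.235: |R|=0.38859 <1
  x=-4.984: |R|=1.11252 >1
  x=-4.529: |R|=1.02623 >1
So |R|<1 on (-4.4000, 0).

left endpoint -4.4000.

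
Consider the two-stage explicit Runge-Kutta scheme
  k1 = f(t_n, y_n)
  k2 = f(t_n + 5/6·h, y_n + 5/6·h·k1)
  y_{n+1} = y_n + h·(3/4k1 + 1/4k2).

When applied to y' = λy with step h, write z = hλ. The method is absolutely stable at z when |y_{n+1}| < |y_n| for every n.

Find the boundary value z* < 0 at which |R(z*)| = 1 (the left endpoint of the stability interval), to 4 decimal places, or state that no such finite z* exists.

left endpoint -4.8000.

With y'=λy (z=hλ):
  k1=λy_n ⇒ h·k1=z·y_n;  k2=λ(1+5/6z)y_n ⇒ h·k2=z(1+5/6z)y_n
  y_{n+1}/y_n = 1 + 3/4z + 1/4z(1+5/6z) = 1 + z + 5/24z²
  R(z) = 1 + z + 5/24z².

Find x<0 with |R(x)|<1.
x=-0.58: |R|=0.4901
R=1: x+5/24x²=0 ⇒ x=−24/5=-4.8000; min R=1−1/(4·5/24)=-0.2000>−1
Confirm numerically:
  x=-4.776: |R|=0.97612 <1
  x=-4.407: |R|=0.63918 <1
  x=-2.548: |R|=0.19544 <1
  x=-2.255: |R|=0.19562 <1
  x=-5.274: |R|=1.52081 >1
  x=-5.103: |R|=1.32213 >1
  x=-4.896: |R|=1.09792 >1
Interval (-4.8000, 0).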